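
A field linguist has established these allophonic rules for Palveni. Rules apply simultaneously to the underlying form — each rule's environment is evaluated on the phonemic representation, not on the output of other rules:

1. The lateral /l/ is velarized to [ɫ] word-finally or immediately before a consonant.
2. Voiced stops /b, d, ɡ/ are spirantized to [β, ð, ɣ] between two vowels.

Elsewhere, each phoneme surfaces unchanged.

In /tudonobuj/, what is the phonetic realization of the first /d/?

/d/ meets the environment for rule 2 (between two vowels) → [ð].

[ð]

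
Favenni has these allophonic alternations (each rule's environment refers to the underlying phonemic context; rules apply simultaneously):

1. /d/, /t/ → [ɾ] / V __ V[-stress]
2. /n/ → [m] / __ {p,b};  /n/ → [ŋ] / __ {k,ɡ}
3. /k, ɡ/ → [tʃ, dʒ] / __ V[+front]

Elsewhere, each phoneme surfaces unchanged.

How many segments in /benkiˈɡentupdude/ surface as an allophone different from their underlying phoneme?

4

Segments that undergo a rule: /n/ → [ŋ] (rule 2); /k/ → [tʃ] (rule 3); /ɡ/ → [dʒ] (rule 3); /d/ → [ɾ] (rule 1).
All other segments surface unchanged.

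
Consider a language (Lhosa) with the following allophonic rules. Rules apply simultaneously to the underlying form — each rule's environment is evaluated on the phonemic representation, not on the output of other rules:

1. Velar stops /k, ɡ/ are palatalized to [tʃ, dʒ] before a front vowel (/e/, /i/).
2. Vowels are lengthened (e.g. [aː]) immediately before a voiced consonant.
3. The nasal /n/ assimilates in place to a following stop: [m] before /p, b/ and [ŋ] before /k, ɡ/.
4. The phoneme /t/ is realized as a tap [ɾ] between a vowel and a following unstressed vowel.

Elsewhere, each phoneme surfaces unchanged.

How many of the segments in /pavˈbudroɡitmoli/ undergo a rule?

Segments that undergo a rule: /a/ → [aː] (rule 2); /u/ → [uː] (rule 2); /o/ → [oː] (rule 2); /ɡ/ → [dʒ] (rule 1); /o/ → [oː] (rule 2).
All other segments surface unchanged.

5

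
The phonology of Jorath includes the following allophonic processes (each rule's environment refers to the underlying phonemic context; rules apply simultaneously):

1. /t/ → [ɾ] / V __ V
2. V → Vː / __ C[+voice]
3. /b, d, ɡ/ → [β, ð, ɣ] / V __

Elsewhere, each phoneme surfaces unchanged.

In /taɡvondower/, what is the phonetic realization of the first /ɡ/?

[ɣ]

/ɡ/ (between /a/ and /v/): immediately after a vowel, so rule 3 applies → [ɣ].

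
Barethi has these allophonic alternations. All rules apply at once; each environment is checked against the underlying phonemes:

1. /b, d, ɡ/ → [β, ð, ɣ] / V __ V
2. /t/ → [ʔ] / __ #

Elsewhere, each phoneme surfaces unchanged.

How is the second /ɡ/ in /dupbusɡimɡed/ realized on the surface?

[ɡ]

/ɡ/ (between /m/ and /e/): rule 1 targets it, but not between two vowels → unchanged [ɡ].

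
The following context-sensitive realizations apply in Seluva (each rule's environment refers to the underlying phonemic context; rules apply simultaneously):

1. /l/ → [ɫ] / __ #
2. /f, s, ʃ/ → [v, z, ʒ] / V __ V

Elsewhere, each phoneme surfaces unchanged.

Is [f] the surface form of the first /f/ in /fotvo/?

/f/ — word-initial; rule 2 does not apply here → [f].
The actual realization is [f], which matches [f].

Yes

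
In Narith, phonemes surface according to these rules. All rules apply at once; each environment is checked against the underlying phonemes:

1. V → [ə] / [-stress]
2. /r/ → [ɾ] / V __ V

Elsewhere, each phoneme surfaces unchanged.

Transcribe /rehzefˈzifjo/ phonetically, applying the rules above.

[rəhzəfˈzifjə]

/r/ (word-initial) fails the environment for rule 2, so it stays [r].
/e/ — between /r/ and /h/, in an unstressed syllable — surfaces as [ə] (rule 1).
/h/ (between /e/ and /z/) is unaffected → [h].
/z/ — not in any rule's target class → [z].
Rule 1 applies to /e/ (between /z/ and /f/: in an unstressed syllable) → [ə].
/f/ stays [f].
/z/ stays [z].
/i/ (between /z/ and /f/) fails the environment for rule 1, so it stays [i].
/f/ (between /i/ and /j/) is unaffected → [f].
/j/ — not in any rule's target class → [j].
Rule 1 applies to /o/ (word-final: in an unstressed syllable) → [ə].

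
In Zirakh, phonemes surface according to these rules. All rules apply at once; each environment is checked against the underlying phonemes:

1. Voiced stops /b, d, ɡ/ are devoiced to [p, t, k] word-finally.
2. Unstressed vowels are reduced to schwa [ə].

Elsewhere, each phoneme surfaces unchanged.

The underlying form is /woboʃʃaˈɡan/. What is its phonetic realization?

/w/ stays [w].
/o/ — between /w/ and /b/, in an unstressed syllable — surfaces as [ə] (rule 2).
/b/ (between /o/ and /o/) fails the environment for rule 1, so it stays [b].
/o/ (between /b/ and /ʃ/): in an unstressed syllable, so rule 2 applies → [ə].
/ʃ/ stays [ʃ].
/ʃ/ (between /ʃ/ and /a/) is unaffected → [ʃ].
/a/ — between /ʃ/ and /ɡ/, in an unstressed syllable — surfaces as [ə] (rule 2).
/ɡ/ (between /a/ and /a/) fails the environment for rule 1, so it stays [ɡ].
/a/ (between /ɡ/ and /n/) fails the environment for rule 2, so it stays [a].
/n/ — not in any rule's target class → [n].

[wəbəʃʃəˈɡan]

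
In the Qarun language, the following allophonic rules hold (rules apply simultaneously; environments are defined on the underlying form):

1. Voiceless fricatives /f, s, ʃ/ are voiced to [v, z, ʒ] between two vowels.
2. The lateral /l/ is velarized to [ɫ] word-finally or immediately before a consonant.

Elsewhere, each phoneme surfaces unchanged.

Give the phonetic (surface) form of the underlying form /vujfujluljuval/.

[vujfujluɫjuvaɫ]

/v/ stays [v].
/u/ stays [u].
/j/ (between /u/ and /f/) is unaffected → [j].
/f/ (between /j/ and /u/) is in the target of rule 1 but the environment (between two vowels) is not met → [f].
/u/ — not in any rule's target class → [u].
/j/ — not in any rule's target class → [j].
/l/ (between /j/ and /u/): rule 2 targets it, but not word-finally or immediately before a consonant → unchanged [l].
/u/ (between /l/ and /l/): no rule targets it → [u].
/l/ (between /u/ and /j/): word-finally or immediately before a consonant, so rule 2 applies → [ɫ].
/j/ (between /l/ and /u/): no rule targets it → [j].
/u/ stays [u].
/v/ (between /u/ and /a/): no rule targets it → [v].
/a/ (between /v/ and /l/): no rule targets it → [a].
Rule 2 applies to /l/ (word-final: word-finally or immediately before a consonant) → [ɫ].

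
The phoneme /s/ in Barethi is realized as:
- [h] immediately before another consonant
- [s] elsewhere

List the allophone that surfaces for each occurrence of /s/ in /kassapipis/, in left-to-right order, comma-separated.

[h], [s], [s]

Occurrence 1 (position 3): immediately before another consonant → [h].
Occurrence 2 (position 4): no conditioning environment matches → elsewhere allophone [s].
Occurrence 3 (position 10): no conditioning environment matches → elsewhere allophone [s].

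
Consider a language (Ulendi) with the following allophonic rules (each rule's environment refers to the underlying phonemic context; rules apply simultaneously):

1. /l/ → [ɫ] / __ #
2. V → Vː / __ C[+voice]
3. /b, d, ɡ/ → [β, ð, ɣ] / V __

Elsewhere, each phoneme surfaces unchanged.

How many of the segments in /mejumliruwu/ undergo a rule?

Segments that undergo a rule: /e/ → [eː] (rule 2); /u/ → [uː] (rule 2); /i/ → [iː] (rule 2); /u/ → [uː] (rule 2).
All other segments surface unchanged.

4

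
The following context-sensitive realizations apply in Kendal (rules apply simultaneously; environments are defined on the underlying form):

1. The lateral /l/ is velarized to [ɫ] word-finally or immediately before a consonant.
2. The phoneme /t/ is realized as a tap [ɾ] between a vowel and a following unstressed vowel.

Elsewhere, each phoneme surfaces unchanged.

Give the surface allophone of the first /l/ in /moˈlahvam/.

/l/ — between /o/ and /a/; rule 1 does not apply here → [l].

[l]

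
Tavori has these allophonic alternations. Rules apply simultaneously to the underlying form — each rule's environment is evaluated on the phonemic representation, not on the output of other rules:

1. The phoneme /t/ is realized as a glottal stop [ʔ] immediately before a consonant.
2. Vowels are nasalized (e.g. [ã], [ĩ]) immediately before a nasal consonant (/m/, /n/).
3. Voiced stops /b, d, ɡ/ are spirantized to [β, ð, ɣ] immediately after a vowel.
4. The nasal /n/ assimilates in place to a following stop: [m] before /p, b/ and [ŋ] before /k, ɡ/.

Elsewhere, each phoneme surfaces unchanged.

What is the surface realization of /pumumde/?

/p/ stays [p].
Rule 2 applies to /u/ (between /p/ and /m/: before a nasal consonant) → [ũ].
/m/ (between /u/ and /u/): no rule targets it → [m].
/u/ meets the environment for rule 2 (before a nasal consonant) → [ũ].
/m/ stays [m].
/d/ (between /m/ and /e/) is in the target of rule 3 but the environment (immediately after a vowel) is not met → [d].
/e/ — word-final; rule 2 does not apply here → [e].

[pũmũmde]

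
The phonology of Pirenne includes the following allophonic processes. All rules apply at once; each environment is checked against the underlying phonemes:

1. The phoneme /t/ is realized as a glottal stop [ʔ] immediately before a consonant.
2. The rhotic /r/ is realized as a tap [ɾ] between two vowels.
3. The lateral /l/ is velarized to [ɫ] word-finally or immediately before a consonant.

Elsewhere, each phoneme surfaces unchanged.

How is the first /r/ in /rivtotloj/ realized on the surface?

[r]

/r/ (word-initial) fails the environment for rule 2, so it stays [r].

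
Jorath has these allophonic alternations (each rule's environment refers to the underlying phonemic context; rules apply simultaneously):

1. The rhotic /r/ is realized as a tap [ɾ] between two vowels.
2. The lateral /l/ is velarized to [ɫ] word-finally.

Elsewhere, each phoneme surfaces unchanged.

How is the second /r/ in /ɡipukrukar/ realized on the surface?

[r]

/r/ — word-final; rule 1 does not apply here → [r].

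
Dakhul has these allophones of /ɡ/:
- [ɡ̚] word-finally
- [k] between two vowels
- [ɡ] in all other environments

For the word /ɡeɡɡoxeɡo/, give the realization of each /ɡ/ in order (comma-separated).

[ɡ], [ɡ], [ɡ], [k]

Occurrence 1 (position 1): no conditioning environment matches → elsewhere allophone [ɡ].
Occurrence 2 (position 3): no conditioning environment matches → elsewhere allophone [ɡ].
Occurrence 3 (position 4): no conditioning environment matches → elsewhere allophone [ɡ].
Occurrence 4 (position 8): between two vowels → [k].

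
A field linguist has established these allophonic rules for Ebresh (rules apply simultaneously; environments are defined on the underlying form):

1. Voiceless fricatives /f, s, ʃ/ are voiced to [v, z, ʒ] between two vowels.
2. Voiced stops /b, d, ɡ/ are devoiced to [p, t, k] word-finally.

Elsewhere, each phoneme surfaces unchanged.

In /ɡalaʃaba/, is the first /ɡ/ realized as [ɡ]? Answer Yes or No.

Yes

/ɡ/ — word-initial; rule 2 does not apply here → [ɡ].
The actual realization is [ɡ], which matches [ɡ].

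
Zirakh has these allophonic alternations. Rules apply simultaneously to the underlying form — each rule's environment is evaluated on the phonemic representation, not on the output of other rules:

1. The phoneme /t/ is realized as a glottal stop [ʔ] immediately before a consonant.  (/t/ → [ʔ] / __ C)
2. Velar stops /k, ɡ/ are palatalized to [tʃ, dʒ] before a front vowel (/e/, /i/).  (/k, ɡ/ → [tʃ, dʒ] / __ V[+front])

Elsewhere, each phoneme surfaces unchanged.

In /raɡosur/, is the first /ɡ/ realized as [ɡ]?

/ɡ/ — between /a/ and /o/; rule 2 does not apply here → [ɡ].
The actual realization is [ɡ], which matches [ɡ].

Yes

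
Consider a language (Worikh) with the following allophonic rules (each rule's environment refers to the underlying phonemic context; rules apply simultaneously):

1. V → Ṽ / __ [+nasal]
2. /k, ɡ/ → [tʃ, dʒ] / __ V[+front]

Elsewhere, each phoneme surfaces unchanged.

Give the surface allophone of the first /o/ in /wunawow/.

[o]

/o/ — between /w/ and /w/; rule 1 does not apply here → [o].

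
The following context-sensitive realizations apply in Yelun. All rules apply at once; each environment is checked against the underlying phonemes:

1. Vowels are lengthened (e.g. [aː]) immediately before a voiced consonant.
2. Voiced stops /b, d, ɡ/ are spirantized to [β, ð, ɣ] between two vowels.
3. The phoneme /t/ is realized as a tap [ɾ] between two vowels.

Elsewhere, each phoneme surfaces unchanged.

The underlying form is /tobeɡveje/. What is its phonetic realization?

/t/ (word-initial) is in the target of rule 3 but the environment (between two vowels) is not met → [t].
Rule 1 applies to /o/ (between /t/ and /b/: before a voiced consonant) → [oː].
/b/ meets the environment for rule 2 (between two vowels) → [β].
/e/ (between /b/ and /ɡ/): before a voiced consonant, so rule 1 applies → [eː].
/ɡ/ (between /e/ and /v/) fails the environment for rule 2, so it stays [ɡ].
/v/ (between /ɡ/ and /e/): no rule targets it → [v].
/e/ — between /v/ and /j/, before a voiced consonant — surfaces as [eː] (rule 1).
/j/ — not in any rule's target class → [j].
/e/ — word-final; rule 1 does not apply here → [e].

[toːβeːɡveːje]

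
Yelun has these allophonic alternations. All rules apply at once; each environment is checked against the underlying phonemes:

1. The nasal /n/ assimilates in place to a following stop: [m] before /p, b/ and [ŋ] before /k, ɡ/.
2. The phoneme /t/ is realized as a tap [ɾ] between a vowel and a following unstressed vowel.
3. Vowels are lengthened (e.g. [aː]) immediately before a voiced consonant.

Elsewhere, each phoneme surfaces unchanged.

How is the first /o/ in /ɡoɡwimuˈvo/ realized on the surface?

[oː]

/o/ (between /ɡ/ and /ɡ/): before a voiced consonant, so rule 3 applies → [oː].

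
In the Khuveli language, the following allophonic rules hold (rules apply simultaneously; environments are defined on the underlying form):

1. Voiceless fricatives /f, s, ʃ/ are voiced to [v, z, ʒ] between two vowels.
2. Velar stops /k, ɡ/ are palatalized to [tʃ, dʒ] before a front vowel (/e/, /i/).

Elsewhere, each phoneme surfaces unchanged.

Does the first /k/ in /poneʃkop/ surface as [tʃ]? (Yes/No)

No

/k/ (between /ʃ/ and /o/) fails the environment for rule 2, so it stays [k].
The actual realization is [k], not [tʃ].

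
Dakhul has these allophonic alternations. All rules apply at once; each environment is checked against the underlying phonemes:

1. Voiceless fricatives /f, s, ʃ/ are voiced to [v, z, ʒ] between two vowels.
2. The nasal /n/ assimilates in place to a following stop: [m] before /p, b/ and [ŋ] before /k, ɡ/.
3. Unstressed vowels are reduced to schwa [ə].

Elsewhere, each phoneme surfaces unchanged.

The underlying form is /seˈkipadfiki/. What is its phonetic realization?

[səˈkipədfəkə]

/s/ (word-initial) fails the environment for rule 1, so it stays [s].
/e/ meets the environment for rule 3 (in an unstressed syllable) → [ə].
/k/ (between /e/ and /i/): no rule targets it → [k].
/i/ — between /k/ and /p/; rule 3 does not apply here → [i].
/p/ (between /i/ and /a/): no rule targets it → [p].
Rule 3 applies to /a/ (between /p/ and /d/: in an unstressed syllable) → [ə].
/d/ — not in any rule's target class → [d].
/f/ (between /d/ and /i/) is in the target of rule 1 but the environment (between two vowels) is not met → [f].
/i/ — between /f/ and /k/, in an unstressed syllable — surfaces as [ə] (rule 3).
/k/ (between /i/ and /i/): no rule targets it → [k].
/i/ — word-final, in an unstressed syllable — surfaces as [ə] (rule 3).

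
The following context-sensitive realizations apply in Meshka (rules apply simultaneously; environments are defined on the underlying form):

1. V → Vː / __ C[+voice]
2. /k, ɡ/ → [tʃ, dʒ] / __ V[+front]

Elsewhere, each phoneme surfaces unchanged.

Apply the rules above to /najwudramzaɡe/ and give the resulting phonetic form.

[naːjwuːdraːmzaːdʒe]

/n/ (word-initial) is unaffected → [n].
Rule 1 applies to /a/ (between /n/ and /j/: before a voiced consonant) → [aː].
/j/ (between /a/ and /w/) is unaffected → [j].
/w/ (between /j/ and /u/): no rule targets it → [w].
/u/ (between /w/ and /d/): before a voiced consonant, so rule 1 applies → [uː].
/d/ (between /u/ and /r/): no rule targets it → [d].
/r/ (between /d/ and /a/) is unaffected → [r].
/a/ (between /r/ and /m/) occurs before a voiced consonant → [aː] by rule 1.
/m/ — not in any rule's target class → [m].
/z/ — not in any rule's target class → [z].
/a/ meets the environment for rule 1 (before a voiced consonant) → [aː].
/ɡ/ — between /a/ and /e/, before a front vowel — surfaces as [dʒ] (rule 2).
/e/ (word-final): rule 1 targets it, but not before a voiced consonant → unchanged [e].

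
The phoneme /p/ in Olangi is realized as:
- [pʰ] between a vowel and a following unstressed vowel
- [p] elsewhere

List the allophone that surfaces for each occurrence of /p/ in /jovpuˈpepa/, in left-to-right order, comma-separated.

[p], [p], [pʰ]

Occurrence 1 (position 4): no conditioning environment matches → elsewhere allophone [p].
Occurrence 2 (position 6): no conditioning environment matches → elsewhere allophone [p].
Occurrence 3 (position 8): between a vowel and a following unstressed vowel → [pʰ].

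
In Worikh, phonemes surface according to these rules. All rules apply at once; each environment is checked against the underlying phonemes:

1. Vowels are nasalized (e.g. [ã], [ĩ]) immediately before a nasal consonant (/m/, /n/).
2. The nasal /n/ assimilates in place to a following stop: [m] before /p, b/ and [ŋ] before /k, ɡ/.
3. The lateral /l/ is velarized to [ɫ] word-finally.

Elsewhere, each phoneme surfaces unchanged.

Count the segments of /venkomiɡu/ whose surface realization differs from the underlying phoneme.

3

Segments that undergo a rule: /e/ → [ẽ] (rule 1); /n/ → [ŋ] (rule 2); /o/ → [õ] (rule 1).
All other segments surface unchanged.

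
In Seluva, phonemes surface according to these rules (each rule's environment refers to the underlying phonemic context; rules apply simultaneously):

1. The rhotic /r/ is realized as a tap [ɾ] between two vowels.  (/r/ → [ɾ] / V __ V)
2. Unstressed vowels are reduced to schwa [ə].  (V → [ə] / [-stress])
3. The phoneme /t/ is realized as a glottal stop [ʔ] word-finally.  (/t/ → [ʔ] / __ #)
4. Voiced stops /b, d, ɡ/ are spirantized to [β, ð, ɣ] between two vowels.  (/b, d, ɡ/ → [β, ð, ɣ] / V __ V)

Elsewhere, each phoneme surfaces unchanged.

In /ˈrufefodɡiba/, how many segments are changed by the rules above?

5

Segments that undergo a rule: /e/ → [ə] (rule 2); /o/ → [ə] (rule 2); /i/ → [ə] (rule 2); /b/ → [β] (rule 4); /a/ → [ə] (rule 2).
All other segments surface unchanged.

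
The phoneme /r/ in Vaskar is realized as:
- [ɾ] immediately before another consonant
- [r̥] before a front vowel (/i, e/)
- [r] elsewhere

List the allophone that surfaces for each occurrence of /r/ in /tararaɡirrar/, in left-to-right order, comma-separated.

Occurrence 1 (position 3): no conditioning environment matches → elsewhere allophone [r].
Occurrence 2 (position 5): no conditioning environment matches → elsewhere allophone [r].
Occurrence 3 (position 9): immediately before another consonant → [ɾ].
Occurrence 4 (position 10): no conditioning environment matches → elsewhere allophone [r].
Occurrence 5 (position 12): no conditioning environment matches → elsewhere allophone [r].

[r], [r], [ɾ], [r], [r]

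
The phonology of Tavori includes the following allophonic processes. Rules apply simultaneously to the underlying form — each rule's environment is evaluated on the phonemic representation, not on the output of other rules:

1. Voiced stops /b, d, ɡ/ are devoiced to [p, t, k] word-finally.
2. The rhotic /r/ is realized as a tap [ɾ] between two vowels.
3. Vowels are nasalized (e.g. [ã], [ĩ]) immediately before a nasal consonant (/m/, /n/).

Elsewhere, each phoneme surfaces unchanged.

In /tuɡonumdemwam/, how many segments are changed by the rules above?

Segments that undergo a rule: /o/ → [õ] (rule 3); /u/ → [ũ] (rule 3); /e/ → [ẽ] (rule 3); /a/ → [ã] (rule 3).
All other segments surface unchanged.

4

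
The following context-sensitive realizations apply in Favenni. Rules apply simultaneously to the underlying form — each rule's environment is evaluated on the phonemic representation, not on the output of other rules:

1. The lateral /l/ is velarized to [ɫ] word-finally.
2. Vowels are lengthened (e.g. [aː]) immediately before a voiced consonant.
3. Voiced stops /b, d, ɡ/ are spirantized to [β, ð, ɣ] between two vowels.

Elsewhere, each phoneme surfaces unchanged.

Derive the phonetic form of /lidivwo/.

/l/ (word-initial): rule 1 targets it, but not word-finally → unchanged [l].
/i/ (between /l/ and /d/) occurs before a voiced consonant → [iː] by rule 2.
Rule 3 applies to /d/ (between /i/ and /i/: between two vowels) → [ð].
/i/ (between /d/ and /v/) occurs before a voiced consonant → [iː] by rule 2.
/v/ stays [v].
/w/ — not in any rule's target class → [w].
/o/ — word-final; rule 2 does not apply here → [o].

[liːðiːvwo]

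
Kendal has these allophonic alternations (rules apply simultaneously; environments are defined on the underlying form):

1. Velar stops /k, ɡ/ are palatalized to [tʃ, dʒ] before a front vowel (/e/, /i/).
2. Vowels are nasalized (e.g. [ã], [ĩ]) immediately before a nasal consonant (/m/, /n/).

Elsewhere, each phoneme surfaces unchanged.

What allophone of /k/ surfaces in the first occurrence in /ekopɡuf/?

/k/ — between /e/ and /o/; rule 1 does not apply here → [k].

[k]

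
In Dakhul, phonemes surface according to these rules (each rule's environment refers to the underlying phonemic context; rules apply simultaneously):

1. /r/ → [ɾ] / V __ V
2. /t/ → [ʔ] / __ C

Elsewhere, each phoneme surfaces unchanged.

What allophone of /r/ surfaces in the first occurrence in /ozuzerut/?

[ɾ]

/r/ — between /e/ and /u/, between two vowels — surfaces as [ɾ] (rule 1).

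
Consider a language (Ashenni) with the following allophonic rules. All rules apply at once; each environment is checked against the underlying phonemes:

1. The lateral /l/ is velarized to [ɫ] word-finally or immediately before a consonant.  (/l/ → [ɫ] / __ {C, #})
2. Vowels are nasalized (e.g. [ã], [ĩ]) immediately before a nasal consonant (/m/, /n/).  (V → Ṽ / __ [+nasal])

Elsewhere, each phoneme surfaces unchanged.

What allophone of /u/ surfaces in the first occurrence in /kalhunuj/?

[ũ]

Rule 2 applies to /u/ (between /h/ and /n/: before a nasal consonant) → [ũ].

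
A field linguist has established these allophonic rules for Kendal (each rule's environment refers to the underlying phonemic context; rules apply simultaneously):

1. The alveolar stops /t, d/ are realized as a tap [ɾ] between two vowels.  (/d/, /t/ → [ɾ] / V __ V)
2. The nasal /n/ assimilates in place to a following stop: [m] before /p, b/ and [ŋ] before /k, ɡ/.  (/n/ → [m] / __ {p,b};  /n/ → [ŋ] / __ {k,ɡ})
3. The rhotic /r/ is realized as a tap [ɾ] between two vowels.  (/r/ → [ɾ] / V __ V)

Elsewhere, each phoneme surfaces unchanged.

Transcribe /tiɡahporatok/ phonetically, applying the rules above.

/t/ (word-initial): rule 1 targets it, but not between two vowels → unchanged [t].
/i/ stays [i].
/ɡ/ — not in any rule's target class → [ɡ].
/a/ stays [a].
/h/ (between /a/ and /p/): no rule targets it → [h].
/p/ — not in any rule's target class → [p].
/o/ — not in any rule's target class → [o].
Rule 3 applies to /r/ (between /o/ and /a/: between two vowels) → [ɾ].
/a/ (between /r/ and /t/): no rule targets it → [a].
/t/ (between /a/ and /o/): between two vowels, so rule 1 applies → [ɾ].
/o/ (between /t/ and /k/): no rule targets it → [o].
/k/ — not in any rule's target class → [k].

[tiɡahpoɾaɾok]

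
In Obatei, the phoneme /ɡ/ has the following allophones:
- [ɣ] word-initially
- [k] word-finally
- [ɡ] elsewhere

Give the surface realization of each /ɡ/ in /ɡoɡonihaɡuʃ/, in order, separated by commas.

Occurrence 1 (position 1): word-initially → [ɣ].
Occurrence 2 (position 3): no conditioning environment matches → elsewhere allophone [ɡ].
Occurrence 3 (position 9): no conditioning environment matches → elsewhere allophone [ɡ].

[ɣ], [ɡ], [ɡ]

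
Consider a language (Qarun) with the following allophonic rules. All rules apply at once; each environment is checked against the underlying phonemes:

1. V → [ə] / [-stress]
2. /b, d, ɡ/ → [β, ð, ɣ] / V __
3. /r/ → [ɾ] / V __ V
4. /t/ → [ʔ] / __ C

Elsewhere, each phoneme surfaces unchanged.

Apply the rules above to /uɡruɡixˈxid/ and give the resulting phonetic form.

[əɣrəɣəxˈxið]

/u/ (word-initial) occurs in an unstressed syllable → [ə] by rule 1.
/ɡ/ meets the environment for rule 2 (immediately after a vowel) → [ɣ].
/r/ (between /ɡ/ and /u/) fails the environment for rule 3, so it stays [r].
/u/ (between /r/ and /ɡ/) occurs in an unstressed syllable → [ə] by rule 1.
/ɡ/ (between /u/ and /i/): immediately after a vowel, so rule 2 applies → [ɣ].
/i/ (between /ɡ/ and /x/): in an unstressed syllable, so rule 1 applies → [ə].
/i/ (between /x/ and /d/): rule 1 targets it, but not in an unstressed syllable → unchanged [i].
/d/ (word-final) occurs immediately after a vowel → [ð] by rule 2.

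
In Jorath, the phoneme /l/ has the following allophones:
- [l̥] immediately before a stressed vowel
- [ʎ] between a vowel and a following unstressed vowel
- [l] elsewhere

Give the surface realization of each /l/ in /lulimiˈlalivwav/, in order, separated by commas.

[l], [ʎ], [l̥], [ʎ]

Occurrence 1 (position 1): no conditioning environment matches → elsewhere allophone [l].
Occurrence 2 (position 3): between a vowel and a following unstressed vowel → [ʎ].
Occurrence 3 (position 7): immediately before a stressed vowel → [l̥].
Occurrence 4 (position 9): between a vowel and a following unstressed vowel → [ʎ].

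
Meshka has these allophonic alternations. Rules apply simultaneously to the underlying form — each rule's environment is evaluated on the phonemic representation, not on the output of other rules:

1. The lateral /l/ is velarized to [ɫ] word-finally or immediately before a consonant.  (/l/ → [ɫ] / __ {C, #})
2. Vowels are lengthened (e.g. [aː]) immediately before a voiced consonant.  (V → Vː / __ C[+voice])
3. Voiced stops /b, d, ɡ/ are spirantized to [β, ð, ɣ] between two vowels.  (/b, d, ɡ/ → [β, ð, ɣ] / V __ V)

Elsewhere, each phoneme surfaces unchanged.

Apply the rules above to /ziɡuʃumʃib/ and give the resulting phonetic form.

[ziːɣuʃuːmʃiːb]

/i/ meets the environment for rule 2 (before a voiced consonant) → [iː].
/ɡ/ meets the environment for rule 3 (between two vowels) → [ɣ].
/u/ — between /ɡ/ and /ʃ/; rule 2 does not apply here → [u].
/u/ meets the environment for rule 2 (before a voiced consonant) → [uː].
/i/ (between /ʃ/ and /b/): before a voiced consonant, so rule 2 applies → [iː].
/b/ (word-final) is in the target of rule 3 but the environment (between two vowels) is not met → [b].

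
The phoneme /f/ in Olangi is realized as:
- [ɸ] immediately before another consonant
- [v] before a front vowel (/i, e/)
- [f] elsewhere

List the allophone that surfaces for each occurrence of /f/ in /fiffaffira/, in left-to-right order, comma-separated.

Occurrence 1 (position 1): before a front vowel (/i, e/) → [v].
Occurrence 2 (position 3): immediately before another consonant → [ɸ].
Occurrence 3 (position 4): no conditioning environment matches → elsewhere allophone [f].
Occurrence 4 (position 6): immediately before another consonant → [ɸ].
Occurrence 5 (position 7): before a front vowel (/i, e/) → [v].

[v], [ɸ], [f], [ɸ], [v]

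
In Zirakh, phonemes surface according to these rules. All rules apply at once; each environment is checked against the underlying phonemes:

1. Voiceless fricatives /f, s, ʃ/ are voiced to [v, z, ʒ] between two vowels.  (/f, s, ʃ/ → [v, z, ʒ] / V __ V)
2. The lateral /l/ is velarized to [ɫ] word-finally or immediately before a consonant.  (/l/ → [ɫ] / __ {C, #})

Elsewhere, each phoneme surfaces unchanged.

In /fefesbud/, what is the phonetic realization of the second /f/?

[v]

/f/ meets the environment for rule 1 (between two vowels) → [v].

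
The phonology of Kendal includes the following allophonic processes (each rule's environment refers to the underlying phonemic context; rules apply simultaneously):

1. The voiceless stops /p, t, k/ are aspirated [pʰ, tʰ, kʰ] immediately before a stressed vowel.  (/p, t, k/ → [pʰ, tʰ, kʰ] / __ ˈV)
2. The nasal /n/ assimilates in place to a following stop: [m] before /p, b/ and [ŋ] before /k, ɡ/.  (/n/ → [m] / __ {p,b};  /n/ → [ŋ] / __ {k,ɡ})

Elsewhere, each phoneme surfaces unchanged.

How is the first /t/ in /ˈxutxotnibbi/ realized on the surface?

[t]

/t/ (between /u/ and /x/) is in the target of rule 1 but the environment (immediately before a stressed vowel) is not met → [t].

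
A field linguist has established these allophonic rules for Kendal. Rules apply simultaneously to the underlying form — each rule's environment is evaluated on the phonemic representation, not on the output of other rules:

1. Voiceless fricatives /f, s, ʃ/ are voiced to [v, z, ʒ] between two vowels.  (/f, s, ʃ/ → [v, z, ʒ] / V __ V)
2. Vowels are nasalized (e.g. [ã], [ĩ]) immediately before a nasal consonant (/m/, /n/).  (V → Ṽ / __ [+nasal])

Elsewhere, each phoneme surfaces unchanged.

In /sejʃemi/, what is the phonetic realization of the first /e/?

[e]

/e/ — between /s/ and /j/; rule 2 does not apply here → [e].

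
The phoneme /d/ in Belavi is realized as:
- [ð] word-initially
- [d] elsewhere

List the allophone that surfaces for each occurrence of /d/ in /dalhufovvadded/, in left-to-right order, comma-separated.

[ð], [d], [d], [d]

Occurrence 1 (position 1): word-initially → [ð].
Occurrence 2 (position 11): no conditioning environment matches → elsewhere allophone [d].
Occurrence 3 (position 12): no conditioning environment matches → elsewhere allophone [d].
Occurrence 4 (position 14): no conditioning environment matches → elsewhere allophone [d].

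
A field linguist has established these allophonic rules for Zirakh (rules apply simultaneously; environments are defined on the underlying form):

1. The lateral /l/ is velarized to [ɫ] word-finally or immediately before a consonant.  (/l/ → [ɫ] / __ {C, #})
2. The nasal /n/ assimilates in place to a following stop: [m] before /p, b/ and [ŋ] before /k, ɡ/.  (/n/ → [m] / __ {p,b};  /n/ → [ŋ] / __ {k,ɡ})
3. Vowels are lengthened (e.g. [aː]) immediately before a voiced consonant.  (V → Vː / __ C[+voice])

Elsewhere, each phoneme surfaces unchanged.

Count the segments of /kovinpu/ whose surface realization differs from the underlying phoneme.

3

Segments that undergo a rule: /o/ → [oː] (rule 3); /i/ → [iː] (rule 3); /n/ → [m] (rule 2).
All other segments surface unchanged.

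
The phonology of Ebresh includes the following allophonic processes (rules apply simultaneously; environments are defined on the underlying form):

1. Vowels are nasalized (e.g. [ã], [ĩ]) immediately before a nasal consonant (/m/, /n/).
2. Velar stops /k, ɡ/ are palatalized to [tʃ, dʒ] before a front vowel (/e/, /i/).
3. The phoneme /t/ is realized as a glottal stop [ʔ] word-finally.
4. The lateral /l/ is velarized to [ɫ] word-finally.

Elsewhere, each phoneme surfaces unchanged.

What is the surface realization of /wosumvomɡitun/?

/w/ (word-initial) is unaffected → [w].
/o/ — between /w/ and /s/; rule 1 does not apply here → [o].
/s/ — not in any rule's target class → [s].
/u/ meets the environment for rule 1 (before a nasal consonant) → [ũ].
/m/ — not in any rule's target class → [m].
/v/ (between /m/ and /o/) is unaffected → [v].
/o/ meets the environment for rule 1 (before a nasal consonant) → [õ].
/m/ (between /o/ and /ɡ/) is unaffected → [m].
/ɡ/ (between /m/ and /i/): before a front vowel, so rule 2 applies → [dʒ].
/i/ (between /ɡ/ and /t/): rule 1 targets it, but not before a nasal consonant → unchanged [i].
/t/ (between /i/ and /u/) is in the target of rule 3 but the environment (word-finally) is not met → [t].
/u/ — between /t/ and /n/, before a nasal consonant — surfaces as [ũ] (rule 1).
/n/ (word-final) is unaffected → [n].

[wosũmvõmdʒitũn]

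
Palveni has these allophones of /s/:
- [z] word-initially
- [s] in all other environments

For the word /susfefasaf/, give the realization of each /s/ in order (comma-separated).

[z], [s], [s]

Occurrence 1 (position 1): word-initially → [z].
Occurrence 2 (position 3): no conditioning environment matches → elsewhere allophone [s].
Occurrence 3 (position 8): no conditioning environment matches → elsewhere allophone [s].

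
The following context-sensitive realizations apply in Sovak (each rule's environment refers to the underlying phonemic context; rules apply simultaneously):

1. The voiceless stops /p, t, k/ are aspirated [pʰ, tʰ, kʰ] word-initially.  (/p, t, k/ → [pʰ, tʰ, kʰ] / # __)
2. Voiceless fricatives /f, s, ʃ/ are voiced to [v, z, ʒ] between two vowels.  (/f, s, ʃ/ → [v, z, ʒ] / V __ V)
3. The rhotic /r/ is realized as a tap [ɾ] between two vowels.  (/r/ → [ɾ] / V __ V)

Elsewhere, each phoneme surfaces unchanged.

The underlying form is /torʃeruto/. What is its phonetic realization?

[tʰorʃeɾuto]

Rule 1 applies to /t/ (word-initial: word-initially) → [tʰ].
/o/ stays [o].
/r/ (between /o/ and /ʃ/) is in the target of rule 3 but the environment (between two vowels) is not met → [r].
/ʃ/ (between /r/ and /e/) is in the target of rule 2 but the environment (between two vowels) is not met → [ʃ].
/e/ (between /ʃ/ and /r/) is unaffected → [e].
/r/ meets the environment for rule 3 (between two vowels) → [ɾ].
/u/ (between /r/ and /t/): no rule targets it → [u].
/t/ (between /u/ and /o/): rule 1 targets it, but not word-initially → unchanged [t].
/o/ stays [o].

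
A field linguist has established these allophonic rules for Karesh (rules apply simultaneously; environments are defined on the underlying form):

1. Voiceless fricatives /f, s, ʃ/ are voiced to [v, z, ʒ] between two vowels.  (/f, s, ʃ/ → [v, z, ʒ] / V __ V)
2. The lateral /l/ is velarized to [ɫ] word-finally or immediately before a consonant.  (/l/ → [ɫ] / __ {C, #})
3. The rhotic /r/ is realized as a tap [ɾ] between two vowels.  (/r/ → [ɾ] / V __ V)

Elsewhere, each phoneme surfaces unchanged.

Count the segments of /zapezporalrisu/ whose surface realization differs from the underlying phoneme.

3

Segments that undergo a rule: /r/ → [ɾ] (rule 3); /l/ → [ɫ] (rule 2); /s/ → [z] (rule 1).
All other segments surface unchanged.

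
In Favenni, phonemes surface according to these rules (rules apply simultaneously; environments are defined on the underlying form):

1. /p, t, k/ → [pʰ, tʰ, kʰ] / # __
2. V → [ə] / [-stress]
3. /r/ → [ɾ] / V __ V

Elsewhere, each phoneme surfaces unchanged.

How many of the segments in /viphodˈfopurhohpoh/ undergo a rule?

Segments that undergo a rule: /i/ → [ə] (rule 2); /o/ → [ə] (rule 2); /u/ → [ə] (rule 2); /o/ → [ə] (rule 2); /o/ → [ə] (rule 2).
All other segments surface unchanged.

5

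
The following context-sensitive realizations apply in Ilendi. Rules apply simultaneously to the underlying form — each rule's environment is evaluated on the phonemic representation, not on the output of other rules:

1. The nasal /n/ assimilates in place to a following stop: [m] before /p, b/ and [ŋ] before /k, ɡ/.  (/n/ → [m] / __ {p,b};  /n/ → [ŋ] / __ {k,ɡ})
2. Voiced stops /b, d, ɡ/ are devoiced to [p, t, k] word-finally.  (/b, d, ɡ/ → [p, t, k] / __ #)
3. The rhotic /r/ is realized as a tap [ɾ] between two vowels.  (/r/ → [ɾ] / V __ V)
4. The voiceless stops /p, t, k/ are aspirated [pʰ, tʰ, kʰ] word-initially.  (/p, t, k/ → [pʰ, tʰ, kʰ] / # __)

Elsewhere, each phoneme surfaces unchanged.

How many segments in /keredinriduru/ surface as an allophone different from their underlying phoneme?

3

Segments that undergo a rule: /k/ → [kʰ] (rule 4); /r/ → [ɾ] (rule 3); /r/ → [ɾ] (rule 3).
All other segments surface unchanged.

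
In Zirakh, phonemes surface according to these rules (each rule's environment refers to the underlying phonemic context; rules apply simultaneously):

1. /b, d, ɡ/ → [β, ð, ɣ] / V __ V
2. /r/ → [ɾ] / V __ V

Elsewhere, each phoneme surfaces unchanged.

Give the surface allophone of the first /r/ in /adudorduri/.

/r/ (between /o/ and /d/): rule 2 targets it, but not between two vowels → unchanged [r].

[r]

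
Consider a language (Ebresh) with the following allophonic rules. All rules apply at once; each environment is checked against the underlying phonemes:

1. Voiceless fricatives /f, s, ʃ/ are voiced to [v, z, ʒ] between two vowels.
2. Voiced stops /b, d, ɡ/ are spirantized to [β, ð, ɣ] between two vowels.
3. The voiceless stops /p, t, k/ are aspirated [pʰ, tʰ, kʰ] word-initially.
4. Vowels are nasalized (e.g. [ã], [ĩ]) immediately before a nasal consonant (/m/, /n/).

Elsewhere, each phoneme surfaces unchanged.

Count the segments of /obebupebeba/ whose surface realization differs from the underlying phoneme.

4

Segments that undergo a rule: /b/ → [β] (rule 2); /b/ → [β] (rule 2); /b/ → [β] (rule 2); /b/ → [β] (rule 2).
All other segments surface unchanged.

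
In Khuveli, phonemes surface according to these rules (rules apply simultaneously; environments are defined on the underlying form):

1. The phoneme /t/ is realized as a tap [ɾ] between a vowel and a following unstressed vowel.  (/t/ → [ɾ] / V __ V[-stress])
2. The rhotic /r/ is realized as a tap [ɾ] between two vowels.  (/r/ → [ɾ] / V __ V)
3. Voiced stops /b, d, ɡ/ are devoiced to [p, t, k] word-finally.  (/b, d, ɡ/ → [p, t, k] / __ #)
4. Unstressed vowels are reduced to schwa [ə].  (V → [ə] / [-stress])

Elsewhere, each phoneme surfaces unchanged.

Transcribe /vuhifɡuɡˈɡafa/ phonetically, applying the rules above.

/v/ (word-initial) is unaffected → [v].
/u/ meets the environment for rule 4 (in an unstressed syllable) → [ə].
/h/ (between /u/ and /i/) is unaffected → [h].
/i/ meets the environment for rule 4 (in an unstressed syllable) → [ə].
/f/ — not in any rule's target class → [f].
/ɡ/ (between /f/ and /u/) fails the environment for rule 3, so it stays [ɡ].
/u/ (between /ɡ/ and /ɡ/): in an unstressed syllable, so rule 4 applies → [ə].
/ɡ/ (between /u/ and /ɡ/) fails the environment for rule 3, so it stays [ɡ].
/ɡ/ — between /ɡ/ and /a/; rule 3 does not apply here → [ɡ].
/a/ (between /ɡ/ and /f/) fails the environment for rule 4, so it stays [a].
/f/ (between /a/ and /a/): no rule targets it → [f].
/a/ — word-final, in an unstressed syllable — surfaces as [ə] (rule 4).

[vəhəfɡəɡˈɡafə]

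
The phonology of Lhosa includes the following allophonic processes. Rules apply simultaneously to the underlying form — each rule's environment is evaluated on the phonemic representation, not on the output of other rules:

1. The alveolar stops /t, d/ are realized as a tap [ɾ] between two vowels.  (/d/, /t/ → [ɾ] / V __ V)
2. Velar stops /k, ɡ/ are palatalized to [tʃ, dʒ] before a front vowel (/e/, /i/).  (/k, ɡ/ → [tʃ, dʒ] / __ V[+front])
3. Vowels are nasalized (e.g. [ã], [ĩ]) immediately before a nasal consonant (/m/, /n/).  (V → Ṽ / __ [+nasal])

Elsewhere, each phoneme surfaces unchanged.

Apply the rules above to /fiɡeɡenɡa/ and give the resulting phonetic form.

/f/ (word-initial): no rule targets it → [f].
/i/ (between /f/ and /ɡ/) is in the target of rule 3 but the environment (before a nasal consonant) is not met → [i].
Rule 2 applies to /ɡ/ (between /i/ and /e/: before a front vowel) → [dʒ].
/e/ (between /ɡ/ and /ɡ/) fails the environment for rule 3, so it stays [e].
/ɡ/ meets the environment for rule 2 (before a front vowel) → [dʒ].
/e/ — between /ɡ/ and /n/, before a nasal consonant — surfaces as [ẽ] (rule 3).
/n/ stays [n].
/ɡ/ (between /n/ and /a/) is in the target of rule 2 but the environment (before a front vowel) is not met → [ɡ].
/a/ (word-final): rule 3 targets it, but not before a nasal consonant → unchanged [a].

[fidʒedʒẽnɡa]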